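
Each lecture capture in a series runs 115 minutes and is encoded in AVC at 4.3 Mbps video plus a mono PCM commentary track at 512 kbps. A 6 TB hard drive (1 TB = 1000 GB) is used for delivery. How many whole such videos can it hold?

115 min = 6900 s
Audio: 512 kbps = 0.512 Mbps.
Total bitrate: 4.812 Mbps.
Per item: 4.812 Mbps × 6900 s = 33,203 Mb = 4,150 MB.
Capacity: 6 TB = 48,000,000 Mb; 1445.66 items → 1445 complete.

1445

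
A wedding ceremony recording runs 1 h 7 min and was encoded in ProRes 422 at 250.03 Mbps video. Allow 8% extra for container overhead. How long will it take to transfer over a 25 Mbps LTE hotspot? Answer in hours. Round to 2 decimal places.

1 h 7 min = 67 min = 4020 s
File: 250.030 Mbps × 4020 s = 1005120.6 Mb.
With 8% container overhead: ×1.08. → 1085530.2 Mb.
At 25 Mbps: 1085530.2 / 25 = 43421.2 s ≈ 12.1 hours.

12.06 hours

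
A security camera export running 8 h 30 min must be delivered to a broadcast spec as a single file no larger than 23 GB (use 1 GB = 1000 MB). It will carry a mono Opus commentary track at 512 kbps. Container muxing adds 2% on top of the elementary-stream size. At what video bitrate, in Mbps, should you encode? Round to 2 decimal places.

5.38 Mbps

Budget: 23 GB = 184000.0 Mb.
Stream payload after overhead: 184000.0 / 1.02 = 180392.2 Mb.
8 h 30 min = 510 min = 30600 s
Total bitrate budget: 180392.2 Mb / 30600 s = 5.895 Mbps.
Audio: 512 kbps = 0.512 Mbps.
Video: 5.895 − 0.512 = 5.383 Mbps.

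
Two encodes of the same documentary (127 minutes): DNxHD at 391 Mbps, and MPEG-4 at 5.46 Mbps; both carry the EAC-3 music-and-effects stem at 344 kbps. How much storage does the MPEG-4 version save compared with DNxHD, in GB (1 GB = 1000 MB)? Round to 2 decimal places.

367.23 GB

127 min = 7620 s
Audio: 344 kbps = 0.344 Mbps.
DNxHD: 391.344 Mbps × 7620 s = 2982041.3 Mb = 372.755 GB.
MPEG-4: 5.804 Mbps × 7620 s = 44226.5 Mb = 5.528 GB.
Saving: 372.755 − 5.528 = 367.227 GB.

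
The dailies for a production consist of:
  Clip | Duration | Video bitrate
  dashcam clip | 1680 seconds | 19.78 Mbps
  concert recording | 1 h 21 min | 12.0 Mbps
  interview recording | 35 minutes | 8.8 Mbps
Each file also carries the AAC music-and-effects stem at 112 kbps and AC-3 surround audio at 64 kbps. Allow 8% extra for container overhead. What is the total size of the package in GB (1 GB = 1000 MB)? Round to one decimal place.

15.1 GB

Audio total: 112 + 64 = 176 kbps = 0.176 Mbps.
dashcam clip: 19.956 Mbps × 1680 s × 1.08 = 36208.2 Mb
concert recording: 12.176 Mbps × 4860 s × 1.08 = 63909.4 Mb
interview recording: 8.976 Mbps × 2100 s × 1.08 = 20357.6 Mb
Total: 120475.1 Mb = 15059.4 MB.
= 15.06 GB.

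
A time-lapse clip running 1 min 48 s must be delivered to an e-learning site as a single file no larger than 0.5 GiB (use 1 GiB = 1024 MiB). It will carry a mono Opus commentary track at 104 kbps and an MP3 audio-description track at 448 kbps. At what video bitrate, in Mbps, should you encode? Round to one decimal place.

Budget: 0.5 GiB = 4295.0 Mb.
1 min 48 s = 108 s
Total bitrate budget: 4295.0 Mb / 108 s = 39.768 Mbps.
Audio total: 104 + 448 = 552 kbps = 0.552 Mbps.
Video: 39.768 − 0.552 = 39.216 Mbps.

39.2 Mbps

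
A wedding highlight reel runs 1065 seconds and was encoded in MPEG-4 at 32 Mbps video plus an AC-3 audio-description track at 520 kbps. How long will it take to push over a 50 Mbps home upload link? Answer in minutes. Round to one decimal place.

Audio: 520 kbps = 0.520 Mbps.
Total bitrate: 32.520 Mbps.
File: 32.520 Mbps × 1065 s = 34633.8 Mb.
At 50 Mbps: 34633.8 / 50 = 692.7 s ≈ 11.5 minutes.

11.5 minutes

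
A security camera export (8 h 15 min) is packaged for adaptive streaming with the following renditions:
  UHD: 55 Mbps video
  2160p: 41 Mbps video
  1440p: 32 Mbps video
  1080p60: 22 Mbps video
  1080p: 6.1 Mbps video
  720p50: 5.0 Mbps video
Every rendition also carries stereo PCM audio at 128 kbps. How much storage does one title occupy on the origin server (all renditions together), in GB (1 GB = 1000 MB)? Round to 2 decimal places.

600.93 GB

8 h 15 min = 495 min = 29700 s
Audio: 128 kbps = 0.128 Mbps.
Sum of rendition bitrates: (55+0.128) + (41+0.128) + (32+0.128) + (22+0.128) + (6.1+0.128) + (5.0+0.128) = 161.868 Mbps.
× 29700 s = 4,807,480 Mb = 600,935 MB = 600.9 GB.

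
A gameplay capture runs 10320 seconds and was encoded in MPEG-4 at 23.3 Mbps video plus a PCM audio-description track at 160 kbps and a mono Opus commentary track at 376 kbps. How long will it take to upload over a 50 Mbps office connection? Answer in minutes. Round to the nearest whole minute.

Audio total: 160 + 376 = 536 kbps = 0.536 Mbps.
Total bitrate: 23.836 Mbps.
File: 23.836 Mbps × 10320 s = 245987.5 Mb.
At 50 Mbps: 245987.5 / 50 = 4919.8 s ≈ 82 minutes.

82 minutes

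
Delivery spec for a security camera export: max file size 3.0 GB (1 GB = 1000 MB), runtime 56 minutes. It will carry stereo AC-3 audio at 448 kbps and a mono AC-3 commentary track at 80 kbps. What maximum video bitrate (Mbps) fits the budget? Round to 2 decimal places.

6.61 Mbps

Budget: 3.0 GB = 24000.0 Mb.
56 min = 3360 s
Total bitrate budget: 24000.0 Mb / 3360 s = 7.143 Mbps.
Audio total: 448 + 80 = 528 kbps = 0.528 Mbps.
Video: 7.143 − 0.528 = 6.615 Mbps.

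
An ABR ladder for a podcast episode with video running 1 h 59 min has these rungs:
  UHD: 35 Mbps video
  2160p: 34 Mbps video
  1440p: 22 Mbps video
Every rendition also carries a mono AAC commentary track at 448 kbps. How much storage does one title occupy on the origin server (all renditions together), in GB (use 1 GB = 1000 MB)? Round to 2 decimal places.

82.42 GB

1 h 59 min = 119 min = 7140 s
Audio: 448 kbps = 0.448 Mbps.
Sum of rendition bitrates: (35+0.448) + (34+0.448) + (22+0.448) = 92.344 Mbps.
× 7140 s = 659,336 Mb = 82,417 MB = 82.42 GB.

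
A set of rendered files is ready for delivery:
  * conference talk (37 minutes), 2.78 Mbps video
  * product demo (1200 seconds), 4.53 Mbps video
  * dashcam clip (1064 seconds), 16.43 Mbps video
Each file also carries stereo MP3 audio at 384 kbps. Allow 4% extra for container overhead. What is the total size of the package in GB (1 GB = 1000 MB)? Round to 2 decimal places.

4.01 GB

Audio: 384 kbps = 0.384 Mbps.
conference talk: 3.164 Mbps × 2220 s × 1.04 = 7305.0 Mb
product demo: 4.914 Mbps × 1200 s × 1.04 = 6132.7 Mb
dashcam clip: 16.814 Mbps × 1064 s × 1.04 = 18605.7 Mb
Total: 32043.4 Mb = 4005.4 MB.
= 4.005 GB.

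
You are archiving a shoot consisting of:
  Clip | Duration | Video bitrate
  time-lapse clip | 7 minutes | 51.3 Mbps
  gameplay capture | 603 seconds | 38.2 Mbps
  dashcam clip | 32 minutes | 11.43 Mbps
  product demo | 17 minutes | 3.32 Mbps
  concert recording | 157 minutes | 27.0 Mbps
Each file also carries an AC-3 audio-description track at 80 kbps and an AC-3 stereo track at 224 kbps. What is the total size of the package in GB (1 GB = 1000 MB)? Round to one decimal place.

41.0 GB

Audio total: 80 + 224 = 304 kbps = 0.304 Mbps.
time-lapse clip: 51.604 Mbps × 420 s = 21673.7 Mb
gameplay capture: 38.504 Mbps × 603 s = 23217.9 Mb
dashcam clip: 11.734 Mbps × 1920 s = 22529.3 Mb
product demo: 3.624 Mbps × 1020 s = 3696.5 Mb
concert recording: 27.304 Mbps × 9420 s = 257203.7 Mb
Total: 328321.0 Mb = 41040.1 MB.
= 41.04 GB.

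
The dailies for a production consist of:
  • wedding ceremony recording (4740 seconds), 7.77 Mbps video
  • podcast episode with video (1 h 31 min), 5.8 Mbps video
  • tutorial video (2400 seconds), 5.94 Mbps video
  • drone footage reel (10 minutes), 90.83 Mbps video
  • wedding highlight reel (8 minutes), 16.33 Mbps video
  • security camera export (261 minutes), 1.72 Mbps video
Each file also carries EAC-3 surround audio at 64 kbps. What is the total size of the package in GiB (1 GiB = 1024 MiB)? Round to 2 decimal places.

20.24 GiB

Audio: 64 kbps = 0.064 Mbps.
wedding ceremony recording: 7.834 Mbps × 4740 s = 37133.2 Mb
podcast episode with video: 5.864 Mbps × 5460 s = 32017.4 Mb
tutorial video: 6.004 Mbps × 2400 s = 14409.6 Mb
drone footage reel: 90.894 Mbps × 600 s = 54536.4 Mb
wedding highlight reel: 16.394 Mbps × 480 s = 7869.1 Mb
security camera export: 1.784 Mbps × 15660 s = 27937.4 Mb
Total: 173903.2 Mb = 21737.9 MB.
= 20.24 GiB.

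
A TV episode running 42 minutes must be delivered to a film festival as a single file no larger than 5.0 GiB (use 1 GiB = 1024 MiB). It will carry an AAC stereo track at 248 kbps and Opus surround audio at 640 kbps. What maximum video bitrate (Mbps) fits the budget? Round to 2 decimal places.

Budget: 5.0 GiB = 42949.7 Mb.
42 min = 2520 s
Total bitrate budget: 42949.7 Mb / 2520 s = 17.044 Mbps.
Audio total: 248 + 640 = 888 kbps = 0.888 Mbps.
Video: 17.044 − 0.888 = 16.156 Mbps.

16.16 Mbps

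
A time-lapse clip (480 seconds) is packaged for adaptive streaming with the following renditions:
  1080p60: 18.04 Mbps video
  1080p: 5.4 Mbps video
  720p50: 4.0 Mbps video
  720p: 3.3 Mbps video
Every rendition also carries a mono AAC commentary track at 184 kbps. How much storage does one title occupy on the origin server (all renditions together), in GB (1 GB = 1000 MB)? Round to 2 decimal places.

Audio: 184 kbps = 0.184 Mbps.
Sum of rendition bitrates: (18.04+0.184) + (5.4+0.184) + (4.0+0.184) + (3.3+0.184) = 31.476 Mbps.
× 480 s = 15,108 Mb = 1,889 MB = 1.889 GB.

1.89 GB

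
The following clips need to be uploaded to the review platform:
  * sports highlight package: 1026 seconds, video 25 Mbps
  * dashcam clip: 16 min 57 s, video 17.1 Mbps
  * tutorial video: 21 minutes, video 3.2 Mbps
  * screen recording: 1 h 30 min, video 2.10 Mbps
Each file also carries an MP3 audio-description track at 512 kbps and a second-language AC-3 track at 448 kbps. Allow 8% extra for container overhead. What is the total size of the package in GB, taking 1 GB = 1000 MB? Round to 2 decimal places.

Audio total: 512 + 448 = 960 kbps = 0.960 Mbps.
sports highlight package: 25.960 Mbps × 1026 s × 1.08 = 28765.8 Mb
dashcam clip: 18.060 Mbps × 1017 s × 1.08 = 19836.4 Mb
tutorial video: 4.160 Mbps × 1260 s × 1.08 = 5660.9 Mb
screen recording: 3.060 Mbps × 5400 s × 1.08 = 17845.9 Mb
Total: 72109.0 Mb = 9013.6 MB.
= 9.014 GB.

9.01 GB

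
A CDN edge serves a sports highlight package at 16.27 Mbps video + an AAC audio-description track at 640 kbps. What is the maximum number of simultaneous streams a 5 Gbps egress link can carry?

295

Audio: 640 kbps = 0.640 Mbps.
Per-viewer media rate: 16.910 Mbps.
5 Gbps = 5,000 Mbps; 5,000 / 16.910 = 295.68 → 295 viewers.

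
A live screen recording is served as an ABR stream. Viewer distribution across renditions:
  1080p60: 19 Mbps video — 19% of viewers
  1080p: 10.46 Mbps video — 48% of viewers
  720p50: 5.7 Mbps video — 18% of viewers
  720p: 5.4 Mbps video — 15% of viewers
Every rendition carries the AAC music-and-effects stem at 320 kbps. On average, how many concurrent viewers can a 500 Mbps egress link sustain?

Audio: 320 kbps = 0.320 Mbps.
Average per-viewer bitrate: 0.19×19.320 + 0.48×10.780 + 0.18×6.020 + 0.15×5.720 = 10.787 Mbps.
500 Mbps = 500.0 Mbps; 500.0 / 10.787 = 46.35 → 46.

46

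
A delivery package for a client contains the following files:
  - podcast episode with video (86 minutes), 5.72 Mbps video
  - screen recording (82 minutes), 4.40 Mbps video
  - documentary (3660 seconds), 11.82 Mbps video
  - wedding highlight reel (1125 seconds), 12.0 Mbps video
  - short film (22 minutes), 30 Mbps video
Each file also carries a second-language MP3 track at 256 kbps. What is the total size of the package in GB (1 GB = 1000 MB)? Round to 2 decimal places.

Audio: 256 kbps = 0.256 Mbps.
podcast episode with video: 5.976 Mbps × 5160 s = 30836.2 Mb
screen recording: 4.656 Mbps × 4920 s = 22907.5 Mb
documentary: 12.076 Mbps × 3660 s = 44198.2 Mb
wedding highlight reel: 12.256 Mbps × 1125 s = 13788.0 Mb
short film: 30.256 Mbps × 1320 s = 39937.9 Mb
Total: 151667.8 Mb = 18958.5 MB.
= 18.96 GB.

18.96 GB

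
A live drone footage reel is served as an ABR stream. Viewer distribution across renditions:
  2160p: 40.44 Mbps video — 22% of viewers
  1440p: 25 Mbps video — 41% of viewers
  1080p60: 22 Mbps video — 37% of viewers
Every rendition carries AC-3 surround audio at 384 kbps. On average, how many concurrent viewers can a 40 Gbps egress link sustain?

Audio: 384 kbps = 0.384 Mbps.
Average per-viewer bitrate: 0.22×40.824 + 0.41×25.384 + 0.37×22.384 = 27.671 Mbps.
40 Gbps = 40,000 Mbps; 40,000 / 27.671 = 1445.57 → 1445.

1445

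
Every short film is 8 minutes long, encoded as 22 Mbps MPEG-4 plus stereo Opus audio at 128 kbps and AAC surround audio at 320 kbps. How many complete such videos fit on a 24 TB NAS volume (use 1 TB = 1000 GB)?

8 min = 480 s
Audio total: 128 + 320 = 448 kbps = 0.448 Mbps.
Total bitrate: 22.448 Mbps.
Per item: 22.448 Mbps × 480 s = 10,775 Mb = 1,347 MB.
Capacity: 24 TB = 192,000,000 Mb; 17818.96 items → 17818 complete.

17818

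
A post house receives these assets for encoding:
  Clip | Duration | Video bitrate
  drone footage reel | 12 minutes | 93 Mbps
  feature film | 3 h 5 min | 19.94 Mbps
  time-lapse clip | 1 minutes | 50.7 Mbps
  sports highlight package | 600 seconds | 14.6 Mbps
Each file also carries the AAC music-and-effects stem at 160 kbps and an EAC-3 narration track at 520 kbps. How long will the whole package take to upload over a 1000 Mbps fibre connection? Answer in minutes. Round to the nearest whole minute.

Audio total: 160 + 520 = 680 kbps = 0.680 Mbps.
drone footage reel: 93.680 Mbps × 720 s = 67449.6 Mb
feature film: 20.620 Mbps × 11100 s = 228882.0 Mb
time-lapse clip: 51.380 Mbps × 60 s = 3082.8 Mb
sports highlight package: 15.280 Mbps × 600 s = 9168.0 Mb
Total: 308582.4 Mb = 38572.8 MB.
At 1000 Mbps: 308582.4 / 1000 = 309 s ≈ 5.14 minutes.

5 minutes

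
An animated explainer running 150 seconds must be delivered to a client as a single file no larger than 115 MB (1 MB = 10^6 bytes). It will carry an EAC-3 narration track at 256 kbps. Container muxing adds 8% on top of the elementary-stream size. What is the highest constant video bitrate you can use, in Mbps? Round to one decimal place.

5.4 Mbps

Budget: 115 MB = 920.0 Mb.
Stream payload after overhead: 920.0 / 1.08 = 851.9 Mb.
Total bitrate budget: 851.9 Mb / 150 s = 5.679 Mbps.
Audio: 256 kbps = 0.256 Mbps.
Video: 5.679 − 0.256 = 5.423 Mbps.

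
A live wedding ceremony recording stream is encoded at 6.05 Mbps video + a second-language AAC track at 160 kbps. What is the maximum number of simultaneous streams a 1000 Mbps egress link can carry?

161

Audio: 160 kbps = 0.160 Mbps.
Per-viewer media rate: 6.210 Mbps.
1000 Mbps = 1,000 Mbps; 1,000 / 6.210 = 161.03 → 161 viewers.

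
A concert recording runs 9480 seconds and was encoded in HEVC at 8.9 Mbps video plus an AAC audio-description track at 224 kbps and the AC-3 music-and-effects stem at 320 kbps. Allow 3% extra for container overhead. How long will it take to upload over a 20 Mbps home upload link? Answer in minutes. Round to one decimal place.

76.8 minutes

Audio total: 224 + 320 = 544 kbps = 0.544 Mbps.
Total bitrate: 9.444 Mbps.
File: 9.444 Mbps × 9480 s = 89529.1 Mb.
With 3% container overhead: ×1.03. → 92215.0 Mb.
At 20 Mbps: 92215.0 / 20 = 4610.7 s ≈ 76.8 minutes.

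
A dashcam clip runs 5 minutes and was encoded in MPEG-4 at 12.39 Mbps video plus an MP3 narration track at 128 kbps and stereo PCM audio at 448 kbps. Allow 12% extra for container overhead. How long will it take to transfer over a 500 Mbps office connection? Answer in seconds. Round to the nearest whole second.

9 seconds

5 min = 300 s
Audio total: 128 + 448 = 576 kbps = 0.576 Mbps.
Total bitrate: 12.966 Mbps.
File: 12.966 Mbps × 300 s = 3889.8 Mb.
With 12% container overhead: ×1.12. → 4356.6 Mb.
At 500 Mbps: 4356.6 / 500 = 8.7 s ≈ 8.71 seconds.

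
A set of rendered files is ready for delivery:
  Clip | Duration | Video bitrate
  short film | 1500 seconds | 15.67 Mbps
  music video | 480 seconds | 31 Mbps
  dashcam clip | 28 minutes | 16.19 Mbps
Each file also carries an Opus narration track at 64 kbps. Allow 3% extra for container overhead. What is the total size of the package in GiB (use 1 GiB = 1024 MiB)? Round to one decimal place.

7.9 GiB

Audio: 64 kbps = 0.064 Mbps.
short film: 15.734 Mbps × 1500 s × 1.03 = 24309.0 Mb
music video: 31.064 Mbps × 480 s × 1.03 = 15358.0 Mb
dashcam clip: 16.254 Mbps × 1680 s × 1.03 = 28125.9 Mb
Total: 67793.0 Mb = 8474.1 MB.
= 7.892 GiB.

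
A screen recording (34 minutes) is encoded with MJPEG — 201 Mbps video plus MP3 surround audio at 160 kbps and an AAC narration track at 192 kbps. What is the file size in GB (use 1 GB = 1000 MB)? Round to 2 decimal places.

51.34 GB

34 min = 2040 s
Audio total: 160 + 192 = 352 kbps = 0.352 Mbps.
Total bitrate: 201 + 0.352 = 201.352 Mbps.
Stream data: 201.352 Mbps × 2040 s = 410758.1 Mb.
410,758 Mb ÷ 8 = 51,345 MB → 51.34 GB.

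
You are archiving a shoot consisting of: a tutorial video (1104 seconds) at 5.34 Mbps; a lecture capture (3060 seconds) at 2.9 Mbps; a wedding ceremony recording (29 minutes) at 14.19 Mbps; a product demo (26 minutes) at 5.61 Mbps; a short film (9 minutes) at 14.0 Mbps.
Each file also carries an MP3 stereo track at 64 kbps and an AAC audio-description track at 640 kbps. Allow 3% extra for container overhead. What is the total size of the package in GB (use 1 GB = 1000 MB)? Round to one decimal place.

7.9 GB

Audio total: 64 + 640 = 704 kbps = 0.704 Mbps.
tutorial video: 6.044 Mbps × 1104 s × 1.03 = 6872.8 Mb
lecture capture: 3.604 Mbps × 3060 s × 1.03 = 11359.1 Mb
wedding ceremony recording: 14.894 Mbps × 1740 s × 1.03 = 26693.0 Mb
product demo: 6.314 Mbps × 1560 s × 1.03 = 10145.3 Mb
short film: 14.704 Mbps × 540 s × 1.03 = 8178.4 Mb
Total: 63248.6 Mb = 7906.1 MB.
= 7.906 GB.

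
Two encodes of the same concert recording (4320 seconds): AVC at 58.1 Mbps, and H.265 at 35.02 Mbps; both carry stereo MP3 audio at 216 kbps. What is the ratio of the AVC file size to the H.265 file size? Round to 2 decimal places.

1.66

Audio: 216 kbps = 0.216 Mbps.
AVC: 58.316 Mbps × 4320 s = 251925.1 Mb = 29.328 GiB.
H.265: 35.236 Mbps × 4320 s = 152219.5 Mb = 17.721 GiB.
Ratio: 29.328 / 17.721 = 1.655.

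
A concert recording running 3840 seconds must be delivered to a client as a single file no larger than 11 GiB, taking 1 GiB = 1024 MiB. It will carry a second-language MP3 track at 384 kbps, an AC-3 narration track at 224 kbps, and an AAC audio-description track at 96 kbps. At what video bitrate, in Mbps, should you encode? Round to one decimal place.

23.9 Mbps

Budget: 11 GiB = 94489.3 Mb.
Total bitrate budget: 94489.3 Mb / 3840 s = 24.607 Mbps.
Audio total: 384 + 224 + 96 = 704 kbps = 0.704 Mbps.
Video: 24.607 − 0.704 = 23.903 Mbps.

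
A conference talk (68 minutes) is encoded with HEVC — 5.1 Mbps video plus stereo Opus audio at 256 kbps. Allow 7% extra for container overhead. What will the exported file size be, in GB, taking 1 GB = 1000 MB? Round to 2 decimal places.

68 min = 4080 s
Audio: 256 kbps = 0.256 Mbps.
Total bitrate: 5.1 + 0.256 = 5.356 Mbps.
Stream data: 5.356 Mbps × 4080 s = 21852.5 Mb.
With 7% container overhead: ×1.07.
23,382 Mb ÷ 8 = 2,923 MB → 2.923 GB.

2.92 GB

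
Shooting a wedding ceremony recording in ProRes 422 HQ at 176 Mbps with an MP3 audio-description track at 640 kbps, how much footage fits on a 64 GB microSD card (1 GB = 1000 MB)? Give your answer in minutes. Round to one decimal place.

Audio: 640 kbps = 0.640 Mbps.
Total bitrate: 176 + 0.640 = 176.640 Mbps.
Capacity: 64 GB = 512,000 Mb.
Recording time: 512,000 / 176.640 = 2,899 s ≈ 48.3 minutes.

48.3 minutes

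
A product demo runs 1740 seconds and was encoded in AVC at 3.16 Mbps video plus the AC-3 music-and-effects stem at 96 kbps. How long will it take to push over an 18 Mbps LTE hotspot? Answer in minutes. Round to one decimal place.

5.2 minutes

Audio: 96 kbps = 0.096 Mbps.
Total bitrate: 3.256 Mbps.
File: 3.256 Mbps × 1740 s = 5665.4 Mb.
At 18 Mbps: 5665.4 / 18 = 314.7 s ≈ 5.25 minutes.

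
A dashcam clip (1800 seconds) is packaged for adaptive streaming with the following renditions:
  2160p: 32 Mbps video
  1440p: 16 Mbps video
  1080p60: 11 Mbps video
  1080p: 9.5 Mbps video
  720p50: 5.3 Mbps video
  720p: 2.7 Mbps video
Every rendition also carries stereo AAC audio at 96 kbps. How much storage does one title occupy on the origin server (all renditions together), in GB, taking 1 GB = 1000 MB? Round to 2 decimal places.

Audio: 96 kbps = 0.096 Mbps.
Sum of rendition bitrates: (32+0.096) + (16+0.096) + (11+0.096) + (9.5+0.096) + (5.3+0.096) + (2.7+0.096) = 77.076 Mbps.
× 1800 s = 138,737 Mb = 17,342 MB = 17.34 GB.

17.34 GB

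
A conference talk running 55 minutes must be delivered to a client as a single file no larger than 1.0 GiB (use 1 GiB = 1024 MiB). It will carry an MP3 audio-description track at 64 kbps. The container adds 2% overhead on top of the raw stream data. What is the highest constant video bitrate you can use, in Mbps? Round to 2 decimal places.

2.49 Mbps

Budget: 1.0 GiB = 8589.9 Mb.
Stream payload after overhead: 8589.9 / 1.02 = 8421.5 Mb.
55 min = 3300 s
Total bitrate budget: 8421.5 Mb / 3300 s = 2.552 Mbps.
Audio: 64 kbps = 0.064 Mbps.
Video: 2.552 − 0.064 = 2.488 Mbps.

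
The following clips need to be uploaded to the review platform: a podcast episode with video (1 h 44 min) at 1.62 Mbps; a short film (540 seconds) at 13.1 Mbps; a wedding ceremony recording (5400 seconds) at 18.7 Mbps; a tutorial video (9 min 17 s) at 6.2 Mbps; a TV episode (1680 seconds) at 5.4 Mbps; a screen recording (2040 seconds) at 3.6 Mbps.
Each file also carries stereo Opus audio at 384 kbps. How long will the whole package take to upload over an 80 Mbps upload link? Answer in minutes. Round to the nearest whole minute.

30 minutes

Audio: 384 kbps = 0.384 Mbps.
podcast episode with video: 2.004 Mbps × 6240 s = 12505.0 Mb
short film: 13.484 Mbps × 540 s = 7281.4 Mb
wedding ceremony recording: 19.084 Mbps × 5400 s = 103053.6 Mb
tutorial video: 6.584 Mbps × 557 s = 3667.3 Mb
TV episode: 5.784 Mbps × 1680 s = 9717.1 Mb
screen recording: 3.984 Mbps × 2040 s = 8127.4 Mb
Total: 144351.7 Mb = 18044.0 MB.
At 80 Mbps: 144351.7 / 80 = 1804 s ≈ 30.1 minutes.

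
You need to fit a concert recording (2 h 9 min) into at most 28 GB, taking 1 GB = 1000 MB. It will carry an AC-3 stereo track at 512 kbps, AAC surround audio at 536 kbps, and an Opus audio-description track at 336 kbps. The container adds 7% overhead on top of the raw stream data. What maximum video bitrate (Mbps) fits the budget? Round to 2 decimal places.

25.66 Mbps

Budget: 28 GB = 224000.0 Mb.
Stream payload after overhead: 224000.0 / 1.07 = 209345.8 Mb.
2 h 9 min = 129 min = 7740 s
Total bitrate budget: 209345.8 Mb / 7740 s = 27.047 Mbps.
Audio total: 512 + 536 + 336 = 1384 kbps = 1.384 Mbps.
Video: 27.047 − 1.384 = 25.663 Mbps.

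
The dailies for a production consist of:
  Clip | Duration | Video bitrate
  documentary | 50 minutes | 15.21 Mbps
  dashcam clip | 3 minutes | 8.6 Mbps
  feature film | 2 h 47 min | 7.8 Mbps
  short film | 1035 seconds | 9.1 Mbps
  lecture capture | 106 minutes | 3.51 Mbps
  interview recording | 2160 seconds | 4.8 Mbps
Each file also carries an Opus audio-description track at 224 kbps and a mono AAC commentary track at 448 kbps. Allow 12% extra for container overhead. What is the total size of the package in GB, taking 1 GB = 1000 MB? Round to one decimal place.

Audio total: 224 + 448 = 672 kbps = 0.672 Mbps.
documentary: 15.882 Mbps × 3000 s × 1.12 = 53363.5 Mb
dashcam clip: 9.272 Mbps × 180 s × 1.12 = 1869.2 Mb
feature film: 8.472 Mbps × 10020 s × 1.12 = 95076.2 Mb
short film: 9.772 Mbps × 1035 s × 1.12 = 11327.7 Mb
lecture capture: 4.182 Mbps × 6360 s × 1.12 = 29789.2 Mb
interview recording: 5.472 Mbps × 2160 s × 1.12 = 13237.9 Mb
Total: 204663.7 Mb = 25583.0 MB.
= 25.58 GB.

25.6 GB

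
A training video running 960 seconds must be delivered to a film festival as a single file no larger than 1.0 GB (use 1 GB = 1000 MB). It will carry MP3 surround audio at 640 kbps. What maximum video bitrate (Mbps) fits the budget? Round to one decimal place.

7.7 Mbps

Budget: 1.0 GB = 8000.0 Mb.
Total bitrate budget: 8000.0 Mb / 960 s = 8.333 Mbps.
Audio: 640 kbps = 0.640 Mbps.
Video: 8.333 − 0.640 = 7.693 Mbps.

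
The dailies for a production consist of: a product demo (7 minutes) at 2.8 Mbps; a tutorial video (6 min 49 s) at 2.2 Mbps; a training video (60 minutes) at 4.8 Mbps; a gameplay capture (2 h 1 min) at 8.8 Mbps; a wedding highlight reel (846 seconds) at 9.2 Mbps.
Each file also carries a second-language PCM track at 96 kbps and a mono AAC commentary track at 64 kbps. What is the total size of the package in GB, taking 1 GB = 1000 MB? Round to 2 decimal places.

Audio total: 96 + 64 = 160 kbps = 0.160 Mbps.
product demo: 2.960 Mbps × 420 s = 1243.2 Mb
tutorial video: 2.360 Mbps × 409 s = 965.2 Mb
training video: 4.960 Mbps × 3600 s = 17856.0 Mb
gameplay capture: 8.960 Mbps × 7260 s = 65049.6 Mb
wedding highlight reel: 9.360 Mbps × 846 s = 7918.6 Mb
Total: 93032.6 Mb = 11629.1 MB.
= 11.63 GB.

11.63 GB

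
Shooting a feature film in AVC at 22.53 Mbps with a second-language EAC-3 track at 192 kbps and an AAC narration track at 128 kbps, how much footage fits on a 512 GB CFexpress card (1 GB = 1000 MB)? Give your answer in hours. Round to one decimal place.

49.8 hours

Audio total: 192 + 128 = 320 kbps = 0.320 Mbps.
Total bitrate: 22.53 + 0.320 = 22.850 Mbps.
Capacity: 512 GB = 4,096,000 Mb.
Recording time: 4,096,000 / 22.850 = 179,256 s ≈ 49.8 hours.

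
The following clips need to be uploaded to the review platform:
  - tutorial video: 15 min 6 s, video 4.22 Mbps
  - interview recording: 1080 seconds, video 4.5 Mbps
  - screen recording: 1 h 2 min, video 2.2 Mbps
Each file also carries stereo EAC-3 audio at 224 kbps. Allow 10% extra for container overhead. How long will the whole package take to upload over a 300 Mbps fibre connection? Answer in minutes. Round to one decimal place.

1.1 minutes

Audio: 224 kbps = 0.224 Mbps.
tutorial video: 4.444 Mbps × 906 s × 1.10 = 4428.9 Mb
interview recording: 4.724 Mbps × 1080 s × 1.10 = 5612.1 Mb
screen recording: 2.424 Mbps × 3720 s × 1.10 = 9919.0 Mb
Total: 19960.0 Mb = 2495.0 MB.
At 300 Mbps: 19960.0 / 300 = 67 s ≈ 1.11 minutes.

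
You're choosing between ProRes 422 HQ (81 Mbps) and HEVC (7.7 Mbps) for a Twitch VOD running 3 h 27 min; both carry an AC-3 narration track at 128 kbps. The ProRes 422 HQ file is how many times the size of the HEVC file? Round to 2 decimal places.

3 h 27 min = 207 min = 12420 s
Audio: 128 kbps = 0.128 Mbps.
ProRes 422 HQ: 81.128 Mbps × 12420 s = 1007609.8 Mb = 125.951 GB.
HEVC: 7.828 Mbps × 12420 s = 97223.8 Mb = 12.153 GB.
Ratio: 125.951 / 12.153 = 10.364.

10.36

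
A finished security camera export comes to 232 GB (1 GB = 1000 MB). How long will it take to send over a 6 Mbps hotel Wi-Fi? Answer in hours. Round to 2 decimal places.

85.93 hours

File: 232 GB = 1856000.0 Mb.
At 6 Mbps: 1856000.0 / 6 = 309333.3 s ≈ 85.9 hours.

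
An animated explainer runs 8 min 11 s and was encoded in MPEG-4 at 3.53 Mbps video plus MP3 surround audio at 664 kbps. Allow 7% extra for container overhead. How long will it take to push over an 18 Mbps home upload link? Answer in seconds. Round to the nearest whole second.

8 min 11 s = 491 s
Audio: 664 kbps = 0.664 Mbps.
Total bitrate: 4.194 Mbps.
File: 4.194 Mbps × 491 s = 2059.3 Mb.
With 7% container overhead: ×1.07. → 2203.4 Mb.
At 18 Mbps: 2203.4 / 18 = 122.4 s ≈ 122 seconds.

122 seconds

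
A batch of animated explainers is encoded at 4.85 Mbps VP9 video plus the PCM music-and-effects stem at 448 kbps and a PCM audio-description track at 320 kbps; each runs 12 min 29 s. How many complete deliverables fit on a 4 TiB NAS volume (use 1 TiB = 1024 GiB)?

12 min 29 s = 749 s
Audio total: 448 + 320 = 768 kbps = 0.768 Mbps.
Total bitrate: 5.618 Mbps.
Per item: 5.618 Mbps × 749 s = 4,208 Mb = 526.0 MB.
Capacity: 4 TiB = 35,184,372 Mb; 8361.54 items → 8361 complete.

8361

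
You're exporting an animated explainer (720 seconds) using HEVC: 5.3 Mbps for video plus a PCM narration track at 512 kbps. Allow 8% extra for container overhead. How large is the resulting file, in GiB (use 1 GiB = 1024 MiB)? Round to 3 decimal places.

0.526 GiB

Audio: 512 kbps = 0.512 Mbps.
Total bitrate: 5.3 + 0.512 = 5.812 Mbps.
Stream data: 5.812 Mbps × 720 s = 4184.6 Mb.
With 8% container overhead: ×1.08.
4,519 Mb = 564,926,400 bytes ÷ 1,073,741,824 = 0.5261 GiB.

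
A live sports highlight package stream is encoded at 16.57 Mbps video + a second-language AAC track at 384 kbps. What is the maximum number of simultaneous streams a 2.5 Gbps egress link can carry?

Audio: 384 kbps = 0.384 Mbps.
Per-viewer media rate: 16.954 Mbps.
2.5 Gbps = 2,500 Mbps; 2,500 / 16.954 = 147.46 → 147 viewers.

147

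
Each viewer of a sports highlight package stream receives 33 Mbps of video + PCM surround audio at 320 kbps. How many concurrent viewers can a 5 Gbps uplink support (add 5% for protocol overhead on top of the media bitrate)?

142

Audio: 320 kbps = 0.320 Mbps.
Per-viewer media rate: 33.320 Mbps.
On the wire with 5% overhead: 34.986 Mbps.
5 Gbps = 5,000 Mbps; 5,000 / 34.986 = 142.91 → 142 viewers.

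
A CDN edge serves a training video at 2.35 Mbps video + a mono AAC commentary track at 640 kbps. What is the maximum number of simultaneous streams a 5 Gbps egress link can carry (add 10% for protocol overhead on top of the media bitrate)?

1520

Audio: 640 kbps = 0.640 Mbps.
Per-viewer media rate: 2.990 Mbps.
On the wire with 10% overhead: 3.289 Mbps.
5 Gbps = 5,000 Mbps; 5,000 / 3.289 = 1520.22 → 1520 viewers.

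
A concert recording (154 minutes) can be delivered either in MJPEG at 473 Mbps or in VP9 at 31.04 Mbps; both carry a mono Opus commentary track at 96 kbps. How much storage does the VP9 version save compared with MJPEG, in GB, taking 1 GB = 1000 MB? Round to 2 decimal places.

510.46 GB

154 min = 9240 s
Audio: 96 kbps = 0.096 Mbps.
MJPEG: 473.096 Mbps × 9240 s = 4371407.0 Mb = 546.426 GB.
VP9: 31.136 Mbps × 9240 s = 287696.6 Mb = 35.962 GB.
Saving: 546.426 − 35.962 = 510.464 GB.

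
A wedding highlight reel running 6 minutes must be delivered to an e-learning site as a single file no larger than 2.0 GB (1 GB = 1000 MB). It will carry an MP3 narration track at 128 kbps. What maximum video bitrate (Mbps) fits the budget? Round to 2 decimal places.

44.32 Mbps

Budget: 2.0 GB = 16000.0 Mb.
6 min = 360 s
Total bitrate budget: 16000.0 Mb / 360 s = 44.444 Mbps.
Audio: 128 kbps = 0.128 Mbps.
Video: 44.444 − 0.128 = 44.316 Mbps.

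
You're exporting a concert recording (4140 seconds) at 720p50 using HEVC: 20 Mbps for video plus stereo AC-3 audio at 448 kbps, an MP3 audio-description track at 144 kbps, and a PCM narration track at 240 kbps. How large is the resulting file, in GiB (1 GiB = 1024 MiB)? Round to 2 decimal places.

10.04 GiB

Audio total: 448 + 144 + 240 = 832 kbps = 0.832 Mbps.
Total bitrate: 20 + 0.832 = 20.832 Mbps.
Stream data: 20.832 Mbps × 4140 s = 86244.5 Mb.
86,244 Mb = 10,780,560,000 bytes ÷ 1,073,741,824 = 10.04 GiB.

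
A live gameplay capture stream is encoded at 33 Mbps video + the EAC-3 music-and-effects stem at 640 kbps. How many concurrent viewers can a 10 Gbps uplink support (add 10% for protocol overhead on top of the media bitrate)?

Audio: 640 kbps = 0.640 Mbps.
Per-viewer media rate: 33.640 Mbps.
On the wire with 10% overhead: 37.004 Mbps.
10 Gbps = 10,000 Mbps; 10,000 / 37.004 = 270.24 → 270 viewers.

270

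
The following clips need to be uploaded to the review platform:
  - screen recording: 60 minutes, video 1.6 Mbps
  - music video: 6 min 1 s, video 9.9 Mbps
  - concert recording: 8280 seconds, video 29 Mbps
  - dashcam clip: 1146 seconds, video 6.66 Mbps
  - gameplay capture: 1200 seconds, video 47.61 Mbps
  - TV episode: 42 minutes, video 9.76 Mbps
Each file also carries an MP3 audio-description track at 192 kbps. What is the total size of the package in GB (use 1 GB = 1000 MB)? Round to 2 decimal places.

42.76 GB

Audio: 192 kbps = 0.192 Mbps.
screen recording: 1.792 Mbps × 3600 s = 6451.2 Mb
music video: 10.092 Mbps × 361 s = 3643.2 Mb
concert recording: 29.192 Mbps × 8280 s = 241709.8 Mb
dashcam clip: 6.852 Mbps × 1146 s = 7852.4 Mb
gameplay capture: 47.802 Mbps × 1200 s = 57362.4 Mb
TV episode: 9.952 Mbps × 2520 s = 25079.0 Mb
Total: 342098.0 Mb = 42762.3 MB.
= 42.76 GB.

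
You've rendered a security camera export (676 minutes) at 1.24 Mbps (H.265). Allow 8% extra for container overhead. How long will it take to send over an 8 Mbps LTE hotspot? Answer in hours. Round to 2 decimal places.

1.89 hours

676 min = 40560 s
File: 1.240 Mbps × 40560 s = 50294.4 Mb.
With 8% container overhead: ×1.08. → 54318.0 Mb.
At 8 Mbps: 54318.0 / 8 = 6789.7 s ≈ 1.89 hours.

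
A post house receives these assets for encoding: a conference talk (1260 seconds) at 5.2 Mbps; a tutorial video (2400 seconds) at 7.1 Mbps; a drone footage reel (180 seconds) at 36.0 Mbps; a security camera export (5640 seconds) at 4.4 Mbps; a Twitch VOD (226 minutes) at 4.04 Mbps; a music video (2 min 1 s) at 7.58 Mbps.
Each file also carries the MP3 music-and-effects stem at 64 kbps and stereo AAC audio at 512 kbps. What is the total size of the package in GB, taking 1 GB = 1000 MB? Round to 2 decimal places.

15.49 GB

Audio total: 64 + 512 = 576 kbps = 0.576 Mbps.
conference talk: 5.776 Mbps × 1260 s = 7277.8 Mb
tutorial video: 7.676 Mbps × 2400 s = 18422.4 Mb
drone footage reel: 36.576 Mbps × 180 s = 6583.7 Mb
security camera export: 4.976 Mbps × 5640 s = 28064.6 Mb
Twitch VOD: 4.616 Mbps × 13560 s = 62593.0 Mb
music video: 8.156 Mbps × 121 s = 986.9 Mb
Total: 123928.3 Mb = 15491.0 MB.
= 15.49 GB.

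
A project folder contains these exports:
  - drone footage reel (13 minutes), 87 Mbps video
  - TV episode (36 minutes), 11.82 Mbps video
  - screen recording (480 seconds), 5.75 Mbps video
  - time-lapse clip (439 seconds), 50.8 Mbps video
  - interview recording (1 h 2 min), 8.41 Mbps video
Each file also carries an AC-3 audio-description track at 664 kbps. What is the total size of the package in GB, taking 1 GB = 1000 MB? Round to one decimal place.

19.3 GB

Audio: 664 kbps = 0.664 Mbps.
drone footage reel: 87.664 Mbps × 780 s = 68377.9 Mb
TV episode: 12.484 Mbps × 2160 s = 26965.4 Mb
screen recording: 6.414 Mbps × 480 s = 3078.7 Mb
time-lapse clip: 51.464 Mbps × 439 s = 22592.7 Mb
interview recording: 9.074 Mbps × 3720 s = 33755.3 Mb
Total: 154770.1 Mb = 19346.3 MB.
= 19.35 GB.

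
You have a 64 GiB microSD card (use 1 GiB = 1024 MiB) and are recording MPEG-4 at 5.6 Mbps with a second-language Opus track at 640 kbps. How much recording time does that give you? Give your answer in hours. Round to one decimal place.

24.5 hours

Audio: 640 kbps = 0.640 Mbps.
Total bitrate: 5.6 + 0.640 = 6.240 Mbps.
Capacity: 64 GiB = 549,756 Mb.
Recording time: 549,756 / 6.240 = 88,102 s ≈ 24.5 hours.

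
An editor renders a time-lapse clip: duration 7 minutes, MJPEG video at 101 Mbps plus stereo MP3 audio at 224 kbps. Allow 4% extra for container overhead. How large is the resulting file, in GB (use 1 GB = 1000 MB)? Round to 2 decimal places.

5.53 GB

7 min = 420 s
Audio: 224 kbps = 0.224 Mbps.
Total bitrate: 101 + 0.224 = 101.224 Mbps.
Stream data: 101.224 Mbps × 420 s = 42514.1 Mb.
With 4% container overhead: ×1.04.
44,215 Mb ÷ 8 = 5,527 MB → 5.527 GB.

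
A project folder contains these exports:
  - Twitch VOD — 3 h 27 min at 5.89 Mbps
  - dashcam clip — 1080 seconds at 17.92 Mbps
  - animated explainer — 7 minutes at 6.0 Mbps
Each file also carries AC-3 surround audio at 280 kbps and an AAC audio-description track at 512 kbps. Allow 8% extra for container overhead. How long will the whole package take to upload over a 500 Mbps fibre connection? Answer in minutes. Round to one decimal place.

Audio total: 280 + 512 = 792 kbps = 0.792 Mbps.
Twitch VOD: 6.682 Mbps × 12420 s × 1.08 = 89629.7 Mb
dashcam clip: 18.712 Mbps × 1080 s × 1.08 = 21825.7 Mb
animated explainer: 6.792 Mbps × 420 s × 1.08 = 3080.9 Mb
Total: 114536.2 Mb = 14317.0 MB.
At 500 Mbps: 114536.2 / 500 = 229 s ≈ 3.82 minutes.

3.8 minutes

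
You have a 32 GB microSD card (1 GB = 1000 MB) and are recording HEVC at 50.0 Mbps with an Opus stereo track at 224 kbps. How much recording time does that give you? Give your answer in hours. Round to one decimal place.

1.4 hours

Audio: 224 kbps = 0.224 Mbps.
Total bitrate: 50.0 + 0.224 = 50.224 Mbps.
Capacity: 32 GB = 256,000 Mb.
Recording time: 256,000 / 50.224 = 5,097 s ≈ 1.42 hours.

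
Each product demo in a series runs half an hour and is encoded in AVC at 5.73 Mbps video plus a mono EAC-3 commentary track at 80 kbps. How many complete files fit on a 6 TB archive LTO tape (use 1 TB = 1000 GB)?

4589

30 min = 1800 s
Audio: 80 kbps = 0.080 Mbps.
Total bitrate: 5.810 Mbps.
Per item: 5.810 Mbps × 1800 s = 10,458 Mb = 1,307 MB.
Capacity: 6 TB = 48,000,000 Mb; 4589.79 items → 4589 complete.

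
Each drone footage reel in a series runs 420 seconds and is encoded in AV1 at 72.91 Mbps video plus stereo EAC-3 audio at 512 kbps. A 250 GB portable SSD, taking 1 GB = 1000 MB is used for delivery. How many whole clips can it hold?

64

Audio: 512 kbps = 0.512 Mbps.
Total bitrate: 73.422 Mbps.
Per item: 73.422 Mbps × 420 s = 30,837 Mb = 3,855 MB.
Capacity: 250 GB = 2,000,000 Mb; 64.86 items → 64 complete.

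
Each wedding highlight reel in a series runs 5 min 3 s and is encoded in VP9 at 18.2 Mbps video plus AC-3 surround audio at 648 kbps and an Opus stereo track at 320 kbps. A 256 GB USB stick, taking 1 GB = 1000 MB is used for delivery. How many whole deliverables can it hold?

5 min 3 s = 303 s
Audio total: 648 + 320 = 968 kbps = 0.968 Mbps.
Total bitrate: 19.168 Mbps.
Per item: 19.168 Mbps × 303 s = 5,808 Mb = 726.0 MB.
Capacity: 256 GB = 2,048,000 Mb; 352.62 items → 352 complete.

352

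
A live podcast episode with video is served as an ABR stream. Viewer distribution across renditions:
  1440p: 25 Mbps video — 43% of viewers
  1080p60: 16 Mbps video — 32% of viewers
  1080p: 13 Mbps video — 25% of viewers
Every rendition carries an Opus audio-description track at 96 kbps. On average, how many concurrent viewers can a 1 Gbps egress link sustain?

Audio: 96 kbps = 0.096 Mbps.
Average per-viewer bitrate: 0.43×25.096 + 0.32×16.096 + 0.25×13.096 = 19.216 Mbps.
1 Gbps = 1,000 Mbps; 1,000 / 19.216 = 52.04 → 52.

52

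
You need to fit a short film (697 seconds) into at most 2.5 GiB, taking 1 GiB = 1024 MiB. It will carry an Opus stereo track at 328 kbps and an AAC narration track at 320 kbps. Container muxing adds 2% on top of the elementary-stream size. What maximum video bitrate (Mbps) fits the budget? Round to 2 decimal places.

Budget: 2.5 GiB = 21474.8 Mb.
Stream payload after overhead: 21474.8 / 1.02 = 21053.8 Mb.
Total bitrate budget: 21053.8 Mb / 697 s = 30.206 Mbps.
Audio total: 328 + 320 = 648 kbps = 0.648 Mbps.
Video: 30.206 − 0.648 = 29.558 Mbps.

29.56 Mbps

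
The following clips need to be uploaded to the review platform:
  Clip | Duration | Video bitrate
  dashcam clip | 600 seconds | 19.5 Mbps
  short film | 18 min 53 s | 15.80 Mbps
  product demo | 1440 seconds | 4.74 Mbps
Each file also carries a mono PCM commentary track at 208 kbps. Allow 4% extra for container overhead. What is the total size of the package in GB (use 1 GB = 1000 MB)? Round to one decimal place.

Audio: 208 kbps = 0.208 Mbps.
dashcam clip: 19.708 Mbps × 600 s × 1.04 = 12297.8 Mb
short film: 16.008 Mbps × 1133 s × 1.04 = 18862.5 Mb
product demo: 4.948 Mbps × 1440 s × 1.04 = 7410.1 Mb
Total: 38570.5 Mb = 4821.3 MB.
= 4.821 GB.

4.8 GB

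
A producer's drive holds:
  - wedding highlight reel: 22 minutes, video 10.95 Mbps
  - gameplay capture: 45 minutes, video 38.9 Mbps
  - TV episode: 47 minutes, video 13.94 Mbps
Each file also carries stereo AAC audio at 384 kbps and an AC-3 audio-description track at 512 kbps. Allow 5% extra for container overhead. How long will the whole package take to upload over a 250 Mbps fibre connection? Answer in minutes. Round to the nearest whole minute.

12 minutes

Audio total: 384 + 512 = 896 kbps = 0.896 Mbps.
wedding highlight reel: 11.846 Mbps × 1320 s × 1.05 = 16418.6 Mb
gameplay capture: 39.796 Mbps × 2700 s × 1.05 = 112821.7 Mb
TV episode: 14.836 Mbps × 2820 s × 1.05 = 43929.4 Mb
Total: 173169.6 Mb = 21646.2 MB.
At 250 Mbps: 173169.6 / 250 = 693 s ≈ 11.5 minutes.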